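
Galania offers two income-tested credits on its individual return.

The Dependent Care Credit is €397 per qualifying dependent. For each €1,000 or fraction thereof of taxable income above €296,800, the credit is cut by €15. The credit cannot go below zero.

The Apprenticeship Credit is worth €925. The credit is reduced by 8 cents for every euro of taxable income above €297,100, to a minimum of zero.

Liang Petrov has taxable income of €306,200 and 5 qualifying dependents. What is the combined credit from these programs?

€2,032

Dependent Care Credit: base = 5 × €397 = €1,985. income exceeds €296,800 by €9,400, which is 10 full-or-partial €1,000 increments; reduction = 10 × €15 = €150, leaving €1,835.
Apprenticeship Credit: 8% of the €9,100 excess over €297,100 is €728; credit = €925 − €728 = €197.
Total: €1,835 + €197 = €2,032.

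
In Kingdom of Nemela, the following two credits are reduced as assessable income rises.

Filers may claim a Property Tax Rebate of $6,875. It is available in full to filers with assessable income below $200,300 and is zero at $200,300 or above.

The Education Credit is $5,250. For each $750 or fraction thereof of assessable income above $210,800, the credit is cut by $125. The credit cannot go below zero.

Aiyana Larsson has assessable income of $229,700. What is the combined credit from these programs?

Property Tax Rebate: $229,700 meets or exceeds the $200,300 cutoff, so the credit is $0.
Education Credit: income exceeds $210,800 by $18,900, which is 26 full-or-partial $750 increments; reduction = 26 × $125 = $3,250, leaving $2,000.
Total: $0 + $2,000 = $2,000.

$2,000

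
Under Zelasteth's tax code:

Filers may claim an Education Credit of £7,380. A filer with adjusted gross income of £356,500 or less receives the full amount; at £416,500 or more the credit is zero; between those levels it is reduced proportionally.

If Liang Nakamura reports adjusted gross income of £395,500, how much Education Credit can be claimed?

Education Credit: £395,500 is £39,000 into a £60,000 phase-out range, leaving 21,000/60,000 of the credit: £7,380 × 21,000/60,000 = £2,583.

£2,583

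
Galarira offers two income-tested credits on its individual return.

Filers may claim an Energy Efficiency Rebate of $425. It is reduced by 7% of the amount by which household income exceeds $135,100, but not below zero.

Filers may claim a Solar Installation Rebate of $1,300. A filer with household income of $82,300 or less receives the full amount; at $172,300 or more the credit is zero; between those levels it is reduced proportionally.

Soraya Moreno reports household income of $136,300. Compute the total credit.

$861

Energy Efficiency Rebate: 7% of the $1,200 excess over $135,100 is $84; credit = $425 − $84 = $341.
Solar Installation Rebate: $136,300 is $54,000 into a $90,000 phase-out range, leaving 36,000/90,000 of the credit: $1,300 × 36,000/90,000 = $520.
Total: $341 + $520 = $861.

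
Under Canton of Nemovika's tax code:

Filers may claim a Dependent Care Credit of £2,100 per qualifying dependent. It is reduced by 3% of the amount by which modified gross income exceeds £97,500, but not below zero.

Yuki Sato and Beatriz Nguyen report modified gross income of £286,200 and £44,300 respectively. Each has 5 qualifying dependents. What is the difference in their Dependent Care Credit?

Yuki (£286,200): Dependent Care Credit: base = 5 × £2,100 = £10,500. 3% of the £188,700 excess over £97,500 is £5,661; credit = £10,500 − £5,661 = £4,839.
Beatriz (£44,300): Dependent Care Credit: base = 5 × £2,100 = £10,500. £44,300 is at or below the £97,500 threshold, so the full £10,500 applies.
Difference: |£4,839 − £10,500| = £5,661.

£5,661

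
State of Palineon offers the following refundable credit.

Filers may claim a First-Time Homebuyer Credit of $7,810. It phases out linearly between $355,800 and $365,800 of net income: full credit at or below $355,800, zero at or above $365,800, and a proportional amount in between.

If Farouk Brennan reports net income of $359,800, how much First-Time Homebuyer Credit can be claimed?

$4,686

First-Time Homebuyer Credit: $359,800 is $4,000 into a $10,000 phase-out range, leaving 6,000/10,000 of the credit: $7,810 × 6,000/10,000 = $4,686.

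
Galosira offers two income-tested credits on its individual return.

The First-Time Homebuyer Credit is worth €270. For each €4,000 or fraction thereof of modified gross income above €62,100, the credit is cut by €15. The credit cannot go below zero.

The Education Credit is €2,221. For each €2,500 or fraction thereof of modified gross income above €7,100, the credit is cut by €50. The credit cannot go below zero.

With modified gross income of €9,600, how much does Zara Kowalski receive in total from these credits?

€2,441

First-Time Homebuyer Credit: €9,600 is at or below the €62,100 threshold, so the full €270 applies.
Education Credit: income exceeds €7,100 by €2,500, which is 1 full-or-partial €2,500 increment; reduction = 1 × €50 = €50, leaving €2,171.
Total: €270 + €2,171 = €2,441.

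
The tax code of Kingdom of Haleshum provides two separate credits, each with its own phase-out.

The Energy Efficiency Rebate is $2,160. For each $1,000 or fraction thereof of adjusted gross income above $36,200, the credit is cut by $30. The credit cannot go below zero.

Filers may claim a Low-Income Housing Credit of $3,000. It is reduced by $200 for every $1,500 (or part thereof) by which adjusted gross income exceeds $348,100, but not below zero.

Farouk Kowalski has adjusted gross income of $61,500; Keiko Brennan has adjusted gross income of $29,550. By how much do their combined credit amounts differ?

Farouk ($61,500): Energy Efficiency Rebate: income exceeds $36,200 by $25,300, which is 26 full-or-partial $1,000 increments; reduction = 26 × $30 = $780, leaving $1,380. Low-Income Housing Credit: $61,500 is at or below the $348,100 threshold, so the full $3,000 applies. total $1,380 + $3,000 = $4,380
Keiko ($29,550): Energy Efficiency Rebate: $29,550 is at or below the $36,200 threshold, so the full $2,160 applies. Low-Income Housing Credit: $29,550 is at or below the $348,100 threshold, so the full $3,000 applies. total $2,160 + $3,000 = $5,160
Difference: |$4,380 − $5,160| = $780.

$780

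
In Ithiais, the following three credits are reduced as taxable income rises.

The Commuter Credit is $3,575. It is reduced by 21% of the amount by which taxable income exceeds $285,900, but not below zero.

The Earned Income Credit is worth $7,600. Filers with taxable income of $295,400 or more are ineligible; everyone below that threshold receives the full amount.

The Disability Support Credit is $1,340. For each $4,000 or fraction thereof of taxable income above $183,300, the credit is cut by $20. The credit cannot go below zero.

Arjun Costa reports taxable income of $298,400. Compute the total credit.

$1,710

Commuter Credit: 21% of the $12,500 excess over $285,900 is $2,625; credit = $3,575 − $2,625 = $950.
Earned Income Credit: $298,400 meets or exceeds the $295,400 cutoff, so the credit is $0.
Disability Support Credit: income exceeds $183,300 by $115,100, which is 29 full-or-partial $4,000 increments; reduction = 29 × $20 = $580, leaving $760.
Total: $950 + $0 + $760 = $1,710.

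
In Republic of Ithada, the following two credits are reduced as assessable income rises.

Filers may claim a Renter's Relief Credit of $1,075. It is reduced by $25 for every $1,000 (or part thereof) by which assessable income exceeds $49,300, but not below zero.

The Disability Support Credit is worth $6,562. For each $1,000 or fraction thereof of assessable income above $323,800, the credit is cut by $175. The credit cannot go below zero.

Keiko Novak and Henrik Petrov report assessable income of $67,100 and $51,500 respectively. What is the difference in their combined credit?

$375

Keiko ($67,100): Renter's Relief Credit: income exceeds $49,300 by $17,800, which is 18 full-or-partial $1,000 increments; reduction = 18 × $25 = $450, leaving $625. Disability Support Credit: $67,100 is at or below the $323,800 threshold, so the full $6,562 applies. total $625 + $6,562 = $7,187
Henrik ($51,500): Renter's Relief Credit: income exceeds $49,300 by $2,200, which is 3 full-or-partial $1,000 increments; reduction = 3 × $25 = $75, leaving $1,000. Disability Support Credit: $51,500 is at or below the $323,800 threshold, so the full $6,562 applies. total $1,000 + $6,562 = $7,562
Difference: |$7,187 − $7,562| = $375.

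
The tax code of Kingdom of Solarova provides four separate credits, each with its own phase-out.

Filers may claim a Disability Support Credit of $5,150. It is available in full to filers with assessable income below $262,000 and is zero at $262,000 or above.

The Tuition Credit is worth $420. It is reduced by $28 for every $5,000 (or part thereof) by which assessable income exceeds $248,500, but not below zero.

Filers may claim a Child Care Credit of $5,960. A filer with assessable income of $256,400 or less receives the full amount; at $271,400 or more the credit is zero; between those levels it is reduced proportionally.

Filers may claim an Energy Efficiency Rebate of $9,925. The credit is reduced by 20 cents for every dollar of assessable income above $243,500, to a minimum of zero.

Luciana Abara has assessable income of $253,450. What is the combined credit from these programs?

$19,437

Disability Support Credit: $253,450 is below the $262,000 cutoff, so the full $5,150 applies.
Tuition Credit: income exceeds $248,500 by $4,950, which is 1 full-or-partial $5,000 increment; reduction = 1 × $28 = $28, leaving $392.
Child Care Credit: $253,450 is at or below the $256,400 threshold, so the full $5,960 applies.
Energy Efficiency Rebate: 20% of the $9,950 excess over $243,500 is $1,990; credit = $9,925 − $1,990 = $7,935.
Total: $5,150 + $392 + $5,960 + $7,935 = $19,437.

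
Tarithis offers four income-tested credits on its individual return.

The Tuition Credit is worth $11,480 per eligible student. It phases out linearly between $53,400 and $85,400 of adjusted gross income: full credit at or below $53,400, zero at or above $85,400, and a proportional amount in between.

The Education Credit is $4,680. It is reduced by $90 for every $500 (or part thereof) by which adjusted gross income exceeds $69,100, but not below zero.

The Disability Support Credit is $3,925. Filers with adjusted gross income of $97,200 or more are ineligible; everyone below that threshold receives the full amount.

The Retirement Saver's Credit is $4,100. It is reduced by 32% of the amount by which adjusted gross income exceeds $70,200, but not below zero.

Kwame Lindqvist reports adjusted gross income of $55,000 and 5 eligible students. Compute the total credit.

Tuition Credit: base = 5 × $11,480 = $57,400. $55,000 is $1,600 into a $32,000 phase-out range, leaving 30,400/32,000 of the credit: $57,400 × 30,400/32,000 = $54,530.
Education Credit: $55,000 is at or below the $69,100 threshold, so the full $4,680 applies.
Disability Support Credit: $55,000 is below the $97,200 cutoff, so the full $3,925 applies.
Retirement Saver's Credit: $55,000 is at or below the $70,200 threshold, so the full $4,100 applies.
Total: $54,530 + $4,680 + $3,925 + $4,100 = $67,235.

$67,235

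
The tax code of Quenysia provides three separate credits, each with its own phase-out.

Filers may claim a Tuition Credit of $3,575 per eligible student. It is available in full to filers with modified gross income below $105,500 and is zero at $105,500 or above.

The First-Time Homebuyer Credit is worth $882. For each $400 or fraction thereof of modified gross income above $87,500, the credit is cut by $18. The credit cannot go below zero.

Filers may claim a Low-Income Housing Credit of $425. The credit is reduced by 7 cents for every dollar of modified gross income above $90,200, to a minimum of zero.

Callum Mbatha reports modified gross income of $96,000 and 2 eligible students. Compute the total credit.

Tuition Credit: base = 2 × $3,575 = $7,150. $96,000 is below the $105,500 cutoff, so the full $7,150 applies.
First-Time Homebuyer Credit: income exceeds $87,500 by $8,500, which is 22 full-or-partial $400 increments; reduction = 22 × $18 = $396, leaving $486.
Low-Income Housing Credit: 7% of the $5,800 excess over $90,200 is $406; credit = $425 − $406 = $19.
Total: $7,150 + $486 + $19 = $7,655.

$7,655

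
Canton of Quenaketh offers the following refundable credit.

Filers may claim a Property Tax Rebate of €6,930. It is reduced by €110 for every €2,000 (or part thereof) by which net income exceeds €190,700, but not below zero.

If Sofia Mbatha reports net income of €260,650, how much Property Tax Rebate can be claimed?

€3,080

Property Tax Rebate: income exceeds €190,700 by €69,950, which is 35 full-or-partial €2,000 increments; reduction = 35 × €110 = €3,850, leaving €3,080.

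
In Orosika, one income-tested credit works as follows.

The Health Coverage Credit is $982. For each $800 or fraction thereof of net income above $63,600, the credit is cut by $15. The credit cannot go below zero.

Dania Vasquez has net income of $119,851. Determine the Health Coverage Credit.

Health Coverage Credit: income exceeds $63,600 by $56,251 → 71 increments × $15 = $1,065 ≥ base, so the credit is $0.

$0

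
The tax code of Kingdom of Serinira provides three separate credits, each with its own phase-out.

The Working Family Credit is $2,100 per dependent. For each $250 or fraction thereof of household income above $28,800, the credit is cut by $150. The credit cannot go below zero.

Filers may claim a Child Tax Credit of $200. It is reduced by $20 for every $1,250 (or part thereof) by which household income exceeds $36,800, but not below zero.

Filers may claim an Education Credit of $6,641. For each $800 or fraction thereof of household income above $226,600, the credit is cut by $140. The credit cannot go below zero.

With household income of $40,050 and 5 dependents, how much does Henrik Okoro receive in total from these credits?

Working Family Credit: base = 5 × $2,100 = $10,500. income exceeds $28,800 by $11,250, which is 45 full-or-partial $250 increments; reduction = 45 × $150 = $6,750, leaving $3,750.
Child Tax Credit: income exceeds $36,800 by $3,250, which is 3 full-or-partial $1,250 increments; reduction = 3 × $20 = $60, leaving $140.
Education Credit: $40,050 is at or below the $226,600 threshold, so the full $6,641 applies.
Total: $3,750 + $140 + $6,641 = $10,531.

$10,531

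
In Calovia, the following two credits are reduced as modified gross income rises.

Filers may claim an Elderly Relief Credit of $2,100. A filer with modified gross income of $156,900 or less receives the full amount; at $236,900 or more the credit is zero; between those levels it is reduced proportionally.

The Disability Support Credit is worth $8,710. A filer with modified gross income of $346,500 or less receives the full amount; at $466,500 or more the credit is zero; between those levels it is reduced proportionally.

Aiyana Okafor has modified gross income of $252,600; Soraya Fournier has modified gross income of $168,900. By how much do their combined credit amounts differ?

$1,785

Aiyana ($252,600): Elderly Relief Credit: $252,600 is at or above $236,900, so the credit is $0. Disability Support Credit: $252,600 is at or below the $346,500 threshold, so the full $8,710 applies. total $0 + $8,710 = $8,710
Soraya ($168,900): Elderly Relief Credit: $168,900 is $12,000 into a $80,000 phase-out range, leaving 68,000/80,000 of the credit: $2,100 × 68,000/80,000 = $1,785. Disability Support Credit: $168,900 is at or below the $346,500 threshold, so the full $8,710 applies. total $1,785 + $8,710 = $10,495
Difference: |$8,710 − $10,495| = $1,785.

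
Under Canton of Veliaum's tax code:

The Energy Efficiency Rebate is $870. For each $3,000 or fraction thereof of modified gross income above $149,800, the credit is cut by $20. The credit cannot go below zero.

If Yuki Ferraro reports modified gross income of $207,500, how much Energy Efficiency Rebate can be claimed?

Energy Efficiency Rebate: income exceeds $149,800 by $57,700, which is 20 full-or-partial $3,000 increments; reduction = 20 × $20 = $400, leaving $470.

$470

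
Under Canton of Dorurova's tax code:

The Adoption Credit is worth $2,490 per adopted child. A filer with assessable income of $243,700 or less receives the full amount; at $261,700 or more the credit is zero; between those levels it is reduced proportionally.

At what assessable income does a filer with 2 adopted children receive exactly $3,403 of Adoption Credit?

$249,400

Full credit = 2 × $2,490 = $4,980.
$3,403 is 3,403/4,980 of the full $4,980, so 1,577/4,980 of the $18,000 range has been used: income = $243,700 + $18,000 × 1,577/4,980 = $249,400.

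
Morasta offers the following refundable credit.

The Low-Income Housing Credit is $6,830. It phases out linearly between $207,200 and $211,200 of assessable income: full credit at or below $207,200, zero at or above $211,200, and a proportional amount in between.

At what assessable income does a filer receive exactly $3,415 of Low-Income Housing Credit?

$3,415 is 3,415/6,830 of the full $6,830, so 3,415/6,830 of the $4,000 range has been used: income = $207,200 + $4,000 × 3,415/6,830 = $209,200.

$209,200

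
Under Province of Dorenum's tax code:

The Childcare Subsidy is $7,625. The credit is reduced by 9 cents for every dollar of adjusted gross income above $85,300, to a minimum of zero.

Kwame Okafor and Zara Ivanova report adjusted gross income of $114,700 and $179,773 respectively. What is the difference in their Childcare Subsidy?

$4,979

Kwame ($114,700): Childcare Subsidy: 9% of the $29,400 excess over $85,300 is $2,646; credit = $7,625 − $2,646 = $4,979.
Zara ($179,773): Childcare Subsidy: 9% of the $94,473 excess over $85,300 is $8,502.57 ≥ base, so the credit is $0.
Difference: |$4,979 − $0| = $4,979.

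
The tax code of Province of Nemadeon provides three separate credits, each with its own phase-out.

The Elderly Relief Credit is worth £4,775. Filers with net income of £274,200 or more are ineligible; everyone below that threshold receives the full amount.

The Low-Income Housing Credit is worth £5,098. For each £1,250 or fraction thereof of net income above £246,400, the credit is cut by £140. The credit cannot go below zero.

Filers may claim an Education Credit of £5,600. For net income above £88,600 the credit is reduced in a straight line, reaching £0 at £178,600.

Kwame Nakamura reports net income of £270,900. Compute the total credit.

£7,073

Elderly Relief Credit: £270,900 is below the £274,200 cutoff, so the full £4,775 applies.
Low-Income Housing Credit: income exceeds £246,400 by £24,500, which is 20 full-or-partial £1,250 increments; reduction = 20 × £140 = £2,800, leaving £2,298.
Education Credit: £270,900 is at or above £178,600, so the credit is £0.
Total: £4,775 + £2,298 + £0 = £7,073.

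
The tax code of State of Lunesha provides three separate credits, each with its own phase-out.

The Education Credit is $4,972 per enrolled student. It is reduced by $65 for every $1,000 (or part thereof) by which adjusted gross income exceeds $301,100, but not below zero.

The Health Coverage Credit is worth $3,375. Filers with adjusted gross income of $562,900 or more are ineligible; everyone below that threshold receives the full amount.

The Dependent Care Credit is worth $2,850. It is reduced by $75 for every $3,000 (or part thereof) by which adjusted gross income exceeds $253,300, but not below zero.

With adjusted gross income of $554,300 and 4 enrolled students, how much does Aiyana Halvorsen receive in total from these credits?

$6,753

Education Credit: base = 4 × $4,972 = $19,888. income exceeds $301,100 by $253,200, which is 254 full-or-partial $1,000 increments; reduction = 254 × $65 = $16,510, leaving $3,378.
Health Coverage Credit: $554,300 is below the $562,900 cutoff, so the full $3,375 applies.
Dependent Care Credit: income exceeds $253,300 by $301,000 → 101 increments × $75 = $7,575 ≥ base, so the credit is $0.
Total: $3,378 + $3,375 + $0 = $6,753.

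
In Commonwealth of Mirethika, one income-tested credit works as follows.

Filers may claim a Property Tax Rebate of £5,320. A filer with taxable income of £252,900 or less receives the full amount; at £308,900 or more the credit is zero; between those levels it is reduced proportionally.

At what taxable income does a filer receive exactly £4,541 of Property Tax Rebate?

£4,541 is 4,541/5,320 of the full £5,320, so 779/5,320 of the £56,000 range has been used: income = £252,900 + £56,000 × 779/5,320 = £261,100.

£261,100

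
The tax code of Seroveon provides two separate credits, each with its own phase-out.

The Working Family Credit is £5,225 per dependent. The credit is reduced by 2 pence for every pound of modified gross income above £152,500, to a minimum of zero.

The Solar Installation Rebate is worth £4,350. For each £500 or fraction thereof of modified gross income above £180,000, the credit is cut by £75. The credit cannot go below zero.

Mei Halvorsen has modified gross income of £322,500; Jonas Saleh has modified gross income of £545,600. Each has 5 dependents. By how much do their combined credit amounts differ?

Mei (£322,500): Working Family Credit: base = 5 × £5,225 = £26,125. 2% of the £170,000 excess over £152,500 is £3,400; credit = £26,125 − £3,400 = £22,725. Solar Installation Rebate: income exceeds £180,000 by £142,500 → 285 increments × £75 = £21,375 ≥ base, so the credit is £0. total £22,725 + £0 = £22,725
Jonas (£545,600): Working Family Credit: base = 5 × £5,225 = £26,125. 2% of the £393,100 excess over £152,500 is £7,862; credit = £26,125 − £7,862 = £18,263. Solar Installation Rebate: income exceeds £180,000 by £365,600 → 732 increments × £75 = £54,900 ≥ base, so the credit is £0. total £18,263 + £0 = £18,263
Difference: |£22,725 − £18,263| = £4,462.

£4,462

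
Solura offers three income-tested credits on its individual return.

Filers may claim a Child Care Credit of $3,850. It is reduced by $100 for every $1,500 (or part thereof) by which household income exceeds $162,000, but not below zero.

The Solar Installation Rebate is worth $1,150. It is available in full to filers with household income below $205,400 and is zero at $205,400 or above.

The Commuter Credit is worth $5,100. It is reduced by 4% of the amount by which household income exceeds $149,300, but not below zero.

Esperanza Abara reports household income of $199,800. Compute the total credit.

$5,480

Child Care Credit: income exceeds $162,000 by $37,800, which is 26 full-or-partial $1,500 increments; reduction = 26 × $100 = $2,600, leaving $1,250.
Solar Installation Rebate: $199,800 is below the $205,400 cutoff, so the full $1,150 applies.
Commuter Credit: 4% of the $50,500 excess over $149,300 is $2,020; credit = $5,100 − $2,020 = $3,080.
Total: $1,250 + $1,150 + $3,080 = $5,480.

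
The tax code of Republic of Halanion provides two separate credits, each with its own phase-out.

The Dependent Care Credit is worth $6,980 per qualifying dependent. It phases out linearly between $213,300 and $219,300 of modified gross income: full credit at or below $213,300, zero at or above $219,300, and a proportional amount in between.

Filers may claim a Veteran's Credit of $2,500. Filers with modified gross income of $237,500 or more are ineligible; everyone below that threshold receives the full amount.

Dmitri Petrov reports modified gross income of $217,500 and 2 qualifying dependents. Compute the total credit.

$6,688

Dependent Care Credit: base = 2 × $6,980 = $13,960. $217,500 is $4,200 into a $6,000 phase-out range, leaving 1,800/6,000 of the credit: $13,960 × 1,800/6,000 = $4,188.
Veteran's Credit: $217,500 is below the $237,500 cutoff, so the full $2,500 applies.
Total: $4,188 + $2,500 = $6,688.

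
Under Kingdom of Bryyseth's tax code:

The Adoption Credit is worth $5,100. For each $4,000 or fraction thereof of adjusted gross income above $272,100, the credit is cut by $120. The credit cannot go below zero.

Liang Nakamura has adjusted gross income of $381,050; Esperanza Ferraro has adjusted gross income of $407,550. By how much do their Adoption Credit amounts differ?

$720

Liang ($381,050): Adoption Credit: income exceeds $272,100 by $108,950, which is 28 full-or-partial $4,000 increments; reduction = 28 × $120 = $3,360, leaving $1,740.
Esperanza ($407,550): Adoption Credit: income exceeds $272,100 by $135,450, which is 34 full-or-partial $4,000 increments; reduction = 34 × $120 = $4,080, leaving $1,020.
Difference: |$1,740 − $1,020| = $720.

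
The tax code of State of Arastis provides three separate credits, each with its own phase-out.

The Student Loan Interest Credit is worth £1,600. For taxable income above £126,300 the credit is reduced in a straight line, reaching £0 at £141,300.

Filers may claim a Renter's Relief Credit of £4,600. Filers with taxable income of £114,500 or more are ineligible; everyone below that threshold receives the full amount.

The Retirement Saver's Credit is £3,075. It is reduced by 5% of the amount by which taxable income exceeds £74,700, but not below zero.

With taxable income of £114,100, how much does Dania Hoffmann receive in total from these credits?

Student Loan Interest Credit: £114,100 is at or below the £126,300 threshold, so the full £1,600 applies.
Renter's Relief Credit: £114,100 is below the £114,500 cutoff, so the full £4,600 applies.
Retirement Saver's Credit: 5% of the £39,400 excess over £74,700 is £1,970; credit = £3,075 − £1,970 = £1,105.
Total: £1,600 + £4,600 + £1,105 = £7,305.

£7,305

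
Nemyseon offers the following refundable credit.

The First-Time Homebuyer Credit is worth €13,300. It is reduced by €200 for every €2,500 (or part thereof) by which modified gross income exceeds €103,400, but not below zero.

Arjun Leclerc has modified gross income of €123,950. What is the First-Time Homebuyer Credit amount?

First-Time Homebuyer Credit: income exceeds €103,400 by €20,550, which is 9 full-or-partial €2,500 increments; reduction = 9 × €200 = €1,800, leaving €11,500.

€11,500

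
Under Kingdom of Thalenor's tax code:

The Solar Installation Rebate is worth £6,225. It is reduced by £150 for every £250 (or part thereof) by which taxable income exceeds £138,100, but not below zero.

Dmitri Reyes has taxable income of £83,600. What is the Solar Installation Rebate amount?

Solar Installation Rebate: £83,600 is at or below the £138,100 threshold, so the full £6,225 applies.

£6,225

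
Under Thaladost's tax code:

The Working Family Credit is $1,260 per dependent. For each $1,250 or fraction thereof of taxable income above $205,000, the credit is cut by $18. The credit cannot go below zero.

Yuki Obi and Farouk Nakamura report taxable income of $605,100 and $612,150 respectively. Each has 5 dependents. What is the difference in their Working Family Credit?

Yuki ($605,100): Working Family Credit: base = 5 × $1,260 = $6,300. income exceeds $205,000 by $400,100, which is 321 full-or-partial $1,250 increments; reduction = 321 × $18 = $5,778, leaving $522.
Farouk ($612,150): Working Family Credit: base = 5 × $1,260 = $6,300. income exceeds $205,000 by $407,150, which is 326 full-or-partial $1,250 increments; reduction = 326 × $18 = $5,868, leaving $432.
Difference: |$522 − $432| = $90.

$90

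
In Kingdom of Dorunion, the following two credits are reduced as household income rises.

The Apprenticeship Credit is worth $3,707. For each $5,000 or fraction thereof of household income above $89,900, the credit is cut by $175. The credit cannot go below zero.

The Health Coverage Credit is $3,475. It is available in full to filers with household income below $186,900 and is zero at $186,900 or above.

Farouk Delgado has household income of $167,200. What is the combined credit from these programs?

$4,382

Apprenticeship Credit: income exceeds $89,900 by $77,300, which is 16 full-or-partial $5,000 increments; reduction = 16 × $175 = $2,800, leaving $907.
Health Coverage Credit: $167,200 is below the $186,900 cutoff, so the full $3,475 applies.
Total: $907 + $3,475 = $4,382.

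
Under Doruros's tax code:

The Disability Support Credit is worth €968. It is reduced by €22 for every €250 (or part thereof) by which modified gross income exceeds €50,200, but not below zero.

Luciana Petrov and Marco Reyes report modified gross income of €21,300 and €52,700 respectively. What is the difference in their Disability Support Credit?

Luciana (€21,300): Disability Support Credit: €21,300 is at or below the €50,200 threshold, so the full €968 applies.
Marco (€52,700): Disability Support Credit: income exceeds €50,200 by €2,500, which is 10 full-or-partial €250 increments; reduction = 10 × €22 = €220, leaving €748.
Difference: |€968 − €748| = €220.

€220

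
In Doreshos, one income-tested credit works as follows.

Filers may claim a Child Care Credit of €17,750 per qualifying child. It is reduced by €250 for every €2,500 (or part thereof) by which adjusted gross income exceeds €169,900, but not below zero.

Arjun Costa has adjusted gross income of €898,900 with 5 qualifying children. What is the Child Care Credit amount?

€15,750

Child Care Credit: base = 5 × €17,750 = €88,750. income exceeds €169,900 by €729,000, which is 292 full-or-partial €2,500 increments; reduction = 292 × €250 = €73,000, leaving €15,750.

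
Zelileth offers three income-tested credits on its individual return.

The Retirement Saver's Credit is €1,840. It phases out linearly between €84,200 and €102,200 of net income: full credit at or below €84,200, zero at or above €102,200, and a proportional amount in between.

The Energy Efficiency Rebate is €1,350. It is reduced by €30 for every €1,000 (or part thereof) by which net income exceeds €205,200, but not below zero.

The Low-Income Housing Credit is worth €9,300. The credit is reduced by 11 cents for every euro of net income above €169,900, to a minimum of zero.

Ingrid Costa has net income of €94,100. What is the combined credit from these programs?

€11,478

Retirement Saver's Credit: €94,100 is €9,900 into a €18,000 phase-out range, leaving 8,100/18,000 of the credit: €1,840 × 8,100/18,000 = €828.
Energy Efficiency Rebate: €94,100 is at or below the €205,200 threshold, so the full €1,350 applies.
Low-Income Housing Credit: €94,100 is at or below the €169,900 threshold, so the full €9,300 applies.
Total: €828 + €1,350 + €9,300 = €11,478.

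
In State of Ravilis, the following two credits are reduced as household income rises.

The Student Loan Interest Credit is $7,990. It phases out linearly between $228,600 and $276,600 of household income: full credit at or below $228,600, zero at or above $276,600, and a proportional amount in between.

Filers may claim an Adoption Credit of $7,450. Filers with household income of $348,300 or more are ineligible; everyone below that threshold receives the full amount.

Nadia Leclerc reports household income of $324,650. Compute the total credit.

Student Loan Interest Credit: $324,650 is at or above $276,600, so the credit is $0.
Adoption Credit: $324,650 is below the $348,300 cutoff, so the full $7,450 applies.
Total: $0 + $7,450 = $7,450.

$7,450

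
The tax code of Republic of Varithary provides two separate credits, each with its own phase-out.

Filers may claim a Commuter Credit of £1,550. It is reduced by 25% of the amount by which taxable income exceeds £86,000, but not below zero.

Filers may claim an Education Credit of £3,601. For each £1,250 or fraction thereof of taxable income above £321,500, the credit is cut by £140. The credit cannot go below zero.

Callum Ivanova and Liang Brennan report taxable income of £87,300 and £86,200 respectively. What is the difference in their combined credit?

£275

Callum (£87,300): Commuter Credit: 25% of the £1,300 excess over £86,000 is £325; credit = £1,550 − £325 = £1,225. Education Credit: £87,300 is at or below the £321,500 threshold, so the full £3,601 applies. total £1,225 + £3,601 = £4,826
Liang (£86,200): Commuter Credit: 25% of the £200 excess over £86,000 is £50; credit = £1,550 − £50 = £1,500. Education Credit: £86,200 is at or below the £321,500 threshold, so the full £3,601 applies. total £1,500 + £3,601 = £5,101
Difference: |£4,826 − £5,101| = £275.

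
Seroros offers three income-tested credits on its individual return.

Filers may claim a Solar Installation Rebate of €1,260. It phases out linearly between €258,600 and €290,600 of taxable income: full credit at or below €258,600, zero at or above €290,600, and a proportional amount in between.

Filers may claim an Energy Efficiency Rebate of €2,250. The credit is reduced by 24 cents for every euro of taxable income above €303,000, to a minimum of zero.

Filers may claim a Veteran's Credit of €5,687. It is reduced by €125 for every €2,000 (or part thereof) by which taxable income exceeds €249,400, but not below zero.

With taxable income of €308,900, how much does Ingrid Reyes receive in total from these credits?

Solar Installation Rebate: €308,900 is at or above €290,600, so the credit is €0.
Energy Efficiency Rebate: 24% of the €5,900 excess over €303,000 is €1,416; credit = €2,250 − €1,416 = €834.
Veteran's Credit: income exceeds €249,400 by €59,500, which is 30 full-or-partial €2,000 increments; reduction = 30 × €125 = €3,750, leaving €1,937.
Total: €0 + €834 + €1,937 = €2,771.

€2,771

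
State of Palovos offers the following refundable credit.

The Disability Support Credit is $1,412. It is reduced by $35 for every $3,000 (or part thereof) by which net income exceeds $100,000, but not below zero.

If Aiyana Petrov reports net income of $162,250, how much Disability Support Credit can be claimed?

$677

Disability Support Credit: income exceeds $100,000 by $62,250, which is 21 full-or-partial $3,000 increments; reduction = 21 × $35 = $735, leaving $677.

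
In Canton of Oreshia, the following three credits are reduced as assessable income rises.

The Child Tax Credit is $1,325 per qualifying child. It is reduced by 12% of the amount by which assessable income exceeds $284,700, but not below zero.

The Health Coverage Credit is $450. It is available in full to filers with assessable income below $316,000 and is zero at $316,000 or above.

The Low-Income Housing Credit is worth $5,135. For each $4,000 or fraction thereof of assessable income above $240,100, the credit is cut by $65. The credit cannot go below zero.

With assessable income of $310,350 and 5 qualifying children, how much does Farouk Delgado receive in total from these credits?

Child Tax Credit: base = 5 × $1,325 = $6,625. 12% of the $25,650 excess over $284,700 is $3,078; credit = $6,625 − $3,078 = $3,547.
Health Coverage Credit: $310,350 is below the $316,000 cutoff, so the full $450 applies.
Low-Income Housing Credit: income exceeds $240,100 by $70,250, which is 18 full-or-partial $4,000 increments; reduction = 18 × $65 = $1,170, leaving $3,965.
Total: $3,547 + $450 + $3,965 = $7,962.

$7,962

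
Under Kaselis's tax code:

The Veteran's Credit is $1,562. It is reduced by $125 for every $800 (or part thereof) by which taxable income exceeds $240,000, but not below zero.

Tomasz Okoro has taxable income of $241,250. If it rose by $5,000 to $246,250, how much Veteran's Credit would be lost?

$750

At $241,250 — income exceeds $240,000 by $1,250, which is 2 full-or-partial $800 increments; reduction = 2 × $125 = $250, leaving $1,312.
At $246,250 — income exceeds $240,000 by $6,250, which is 8 full-or-partial $800 increments; reduction = 8 × $125 = $1,000, leaving $562.
Lost: $1,312 − $562 = $750.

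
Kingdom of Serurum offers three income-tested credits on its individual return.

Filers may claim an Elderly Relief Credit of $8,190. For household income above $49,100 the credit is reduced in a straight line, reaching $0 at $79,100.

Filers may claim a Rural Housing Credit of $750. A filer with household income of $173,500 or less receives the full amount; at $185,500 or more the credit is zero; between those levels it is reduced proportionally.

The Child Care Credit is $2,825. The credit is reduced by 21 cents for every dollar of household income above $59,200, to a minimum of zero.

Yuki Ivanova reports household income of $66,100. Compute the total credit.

Elderly Relief Credit: $66,100 is $17,000 into a $30,000 phase-out range, leaving 13,000/30,000 of the credit: $8,190 × 13,000/30,000 = $3,549.
Rural Housing Credit: $66,100 is at or below the $173,500 threshold, so the full $750 applies.
Child Care Credit: 21% of the $6,900 excess over $59,200 is $1,449; credit = $2,825 − $1,449 = $1,376.
Total: $3,549 + $750 + $1,376 = $5,675.

$5,675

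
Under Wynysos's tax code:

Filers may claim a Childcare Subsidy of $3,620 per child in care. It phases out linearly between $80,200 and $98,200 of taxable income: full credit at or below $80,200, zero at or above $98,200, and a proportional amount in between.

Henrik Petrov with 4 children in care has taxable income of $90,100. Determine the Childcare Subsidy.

$6,516

Childcare Subsidy: base = 4 × $3,620 = $14,480. $90,100 is $9,900 into a $18,000 phase-out range, leaving 8,100/18,000 of the credit: $14,480 × 8,100/18,000 = $6,516.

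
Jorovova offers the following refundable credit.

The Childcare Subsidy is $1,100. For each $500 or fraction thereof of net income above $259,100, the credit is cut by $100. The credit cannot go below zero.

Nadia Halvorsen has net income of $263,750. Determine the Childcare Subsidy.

Childcare Subsidy: income exceeds $259,100 by $4,650, which is 10 full-or-partial $500 increments; reduction = 10 × $100 = $1,000, leaving $100.

$100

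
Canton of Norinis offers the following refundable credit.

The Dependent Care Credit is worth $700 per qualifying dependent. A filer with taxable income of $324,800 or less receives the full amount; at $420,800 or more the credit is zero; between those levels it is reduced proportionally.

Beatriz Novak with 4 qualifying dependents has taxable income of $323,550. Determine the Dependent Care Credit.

Dependent Care Credit: base = 4 × $700 = $2,800. $323,550 is at or below the $324,800 threshold, so the full $2,800 applies.

$2,800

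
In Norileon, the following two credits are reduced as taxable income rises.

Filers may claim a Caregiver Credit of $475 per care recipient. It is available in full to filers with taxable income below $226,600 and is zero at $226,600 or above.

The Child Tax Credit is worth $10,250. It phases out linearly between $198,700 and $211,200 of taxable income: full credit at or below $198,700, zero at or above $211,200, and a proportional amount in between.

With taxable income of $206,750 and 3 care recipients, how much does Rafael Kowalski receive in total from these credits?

$5,074

Caregiver Credit: base = 3 × $475 = $1,425. $206,750 is below the $226,600 cutoff, so the full $1,425 applies.
Child Tax Credit: $206,750 is $8,050 into a $12,500 phase-out range, leaving 4,450/12,500 of the credit: $10,250 × 4,450/12,500 = $3,649.
Total: $1,425 + $3,649 = $5,074.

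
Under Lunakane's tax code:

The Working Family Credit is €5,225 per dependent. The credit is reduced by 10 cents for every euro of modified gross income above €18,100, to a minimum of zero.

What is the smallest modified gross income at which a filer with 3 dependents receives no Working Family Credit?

€174,850

Full credit = 3 × €5,225 = €15,675.
The credit falls by 10% of each euro above €18,100, so it reaches zero when the excess is €15,675 / 10% = €156,750: income = €18,100 + €156,750 = €174,850.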